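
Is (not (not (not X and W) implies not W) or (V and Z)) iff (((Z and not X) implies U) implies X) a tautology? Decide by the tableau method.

Assume the negation and expand:
Initial set: {F ((not (not (not X and W) implies not W) or (V and Z)) iff (((Z and not X) implies U) implies X))}.
F ((not (not (not X and W) implies not W) or (V and Z)) iff (((Z and not X) implies U) implies X)): β-rule — branch into T (not (not (not X and W) implies not W) or (V and Z)), F (((Z and not X) implies U) implies X)  //  F (not (not (not X and W) implies not W) or (V and Z)), T (((Z and not X) implies U) implies X).
  branch 1 (add T (not (not (not X and W) implies not W) or (V and Z)), F (((Z and not X) implies U) implies X)):
    F (((Z and not X) implies U) implies X): α-rule — add T ((Z and not X) implies U), F X.
    T (not (not (not X and W) implies not W) or (V and Z)): β-rule — branch into T not (not (not X and W) implies not W)  //  T (V and Z).
      branch 1.1 (add T not (not (not X and W) implies not W)):
        T not (not (not X and W) implies not W): α-rule — add T not (not X and W), F not W.
        T ((Z and not X) implies U): β-rule — branch into F (Z and not X)  //  T U.
          branch 1.1.1 (add F (Z and not X)):
            T not (not X and W): β-rule — branch into F not X  //  F W.
              branch 1.1.1.1 (add F not X):
                × closes — contains both X and not X.
              branch 1.1.1.2 (add F W):
                × closes — contains both W and not W.
          branch 1.1.2 (add T U):
            T not (not X and W): β-rule — branch into F not X  //  F W.
              branch 1.1.2.1 (add F not X):
                × closes — contains both X and not X.
              branch 1.1.2.2 (add F W):
                × closes — contains both W and not W.
      branch 1.2 (add T (V and Z)):
        T (V and Z): α-rule — add T V, T Z.
        T ((Z and not X) implies U): β-rule — branch into F (Z and not X)  //  T U.
          branch 1.2.1 (add F (Z and not X)):
            F (Z and not X): β-rule — branch into F Z  //  F not X.
              branch 1.2.1.1 (add F Z):
                × closes — contains both Z and not Z.
              branch 1.2.1.2 (add F not X):
                × closes — contains both X and not X.
          branch 1.2.2 (add T U):
            ○ open, literals {U=1, V=1, X=0, Z=1}.
  branch 2 (add F (not (not (not X and W) implies not W) or (V and Z)), T (((Z and not X) implies U) implies X)):
    F (not (not (not X and W) implies not W) or (V and Z)): α-rule — add F not (not (not X and W) implies not W), F (V and Z).
    T (((Z and not X) implies U) implies X): β-rule — branch into F ((Z and not X) implies U)  //  T X.
      branch 2.1 (add F ((Z and not X) implies U)):
        F ((Z and not X) implies U): α-rule — add T (Z and not X), F U.
        T (Z and not X): α-rule — add T Z, T not X.
        F not (not (not X and W) implies not W): β-rule — branch into F not (not X and W)  //  T not W.
          branch 2.1.1 (add F not (not X and W)):
            F not (not X and W): α-rule — add T not X, T W.
            F (V and Z): β-rule — branch into F V  //  F Z.
              branch 2.1.1.1 (add F V):
                ○ open, literals {U=0, V=0, W=1, X=0, Z=1}.
              branch 2.1.1.2 (add F Z):
                × closes — contains both Z and not Z.
          branch 2.1.2 (add T not W):
            F (V and Z): β-rule — branch into F V  //  F Z.
              branch 2.1.2.1 (add F V):
                ○ open, literals {U=0, V=0, W=0, X=0, Z=1}.
              branch 2.1.2.2 (add F Z):
                × closes — contains both Z and not Z.
      branch 2.2 (add T X):
        F not (not (not X and W) implies not W): β-rule — branch into F not (not X and W)  //  T not W.
          branch 2.2.1 (add F not (not X and W)):
            F not (not X and W): α-rule — add T not X, T W.
            × closes — contains both X and not X.
          branch 2.2.2 (add T not W):
            F (V and Z): β-rule — branch into F V  //  F Z.
              branch 2.2.2.1 (add F V):
                ○ open, literals {V=0, W=0, X=1}.
              branch 2.2.2.2 (add F Z):
                ○ open, literals {W=0, X=1, Z=0}.
9 branches closed, 5 open.
An open branch gives a countermodel: U=1, V=1, X=0, Z=1 (unmentioned atoms arbitrary); under it the original formula is false.

Not valid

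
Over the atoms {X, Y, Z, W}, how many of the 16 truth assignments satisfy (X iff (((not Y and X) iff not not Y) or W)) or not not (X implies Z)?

14

Initial set: {T ((X iff (((not Y and X) iff not not Y) or W)) or not not (X implies Z))}.
T ((X iff (((not Y and X) iff not not Y) or W)) or not not (X implies Z)): β-rule — branch into T (X iff (((not Y and X) iff not not Y) or W))  //  T not not (X implies Z).
  branch 1 (add T (X iff (((not Y and X) iff not not Y) or W))):
    T (X iff (((not Y and X) iff not not Y) or W)): β-rule — branch into T X, T (((not Y and X) iff not not Y) or W)  //  F X, F (((not Y and X) iff not not Y) or W).
      branch 1.1 (add T X, T (((not Y and X) iff not not Y) or W)):
        T (((not Y and X) iff not not Y) or W): β-rule — branch into T ((not Y and X) iff not not Y)  //  T W.
          branch 1.1.1 (add T ((not Y and X) iff not not Y)):
            T ((not Y and X) iff not not Y): β-rule — branch into T (not Y and X), T not not Y  //  F (not Y and X), F not not Y.
              branch 1.1.1.1 (add T (not Y and X), T not not Y):
                T (not Y and X): α-rule — add T not Y, T X.
                T not not Y: drop double negation, giving T Y.
                × closes — contains both Y and not Y.
              branch 1.1.1.2 (add F (not Y and X), F not not Y):
                F not not Y: drop double negation, giving F Y.
                F (not Y and X): β-rule — branch into F not Y  //  F X.
                  branch 1.1.1.2.1 (add F not Y):
                    × closes — contains both Y and not Y.
                  branch 1.1.1.2.2 (add F X):
                    × closes — contains both X and not X.
          branch 1.1.2 (add T W):
            ○ open, literals {W=true, X=true}.
      branch 1.2 (add F X, F (((not Y and X) iff not not Y) or W)):
        F (((not Y and X) iff not not Y) or W): α-rule — add F ((not Y and X) iff not not Y), F W.
        F ((not Y and X) iff not not Y): β-rule — branch into T (not Y and X), F not not Y  //  F (not Y and X), T not not Y.
          branch 1.2.1 (add T (not Y and X), F not not Y):
            T (not Y and X): α-rule — add T not Y, T X.
            × closes — contains both X and not X.
          branch 1.2.2 (add F (not Y and X), T not not Y):
            T not not Y: drop double negation, giving T Y.
            F (not Y and X): β-rule — branch into F not Y  //  F X.
              branch 1.2.2.1 (add F not Y):
                ○ open, literals {W=false, X=false, Y=true}.
              branch 1.2.2.2 (add F X):
                ○ open, literals {W=false, X=false, Y=true}.
  branch 2 (add T not not (X implies Z)):
    T not not (X implies Z): drop double negation, giving T (X implies Z).
    T (X implies Z): β-rule — branch into F X  //  T Z.
      branch 2.1 (add F X):
        ○ open, literals {X=false}.
      branch 2.2 (add T Z):
        ○ open, literals {Z=true}.
4 branches closed, 5 open.
Each open branch fixes some atoms; the unmentioned ones are free. Counting distinct full assignments: branch {W=true, X=true} (Y, Z) contributes 4 new; branch {W=false, X=false, Y=true} (Z) contributes 2 new; branch {W=false, X=false, Y=true} (Z) contributes 0 new; branch {X=false} (Y, Z, W) contributes 6 new; branch {Z=true} (X, Y, W) contributes 2 new. Total: 14.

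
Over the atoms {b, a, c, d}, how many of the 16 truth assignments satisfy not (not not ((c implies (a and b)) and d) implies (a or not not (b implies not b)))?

Initial set: {not (not not ((c implies (a and b)) and d) implies (a or not not (b implies not b)))}.
not (not not ((c implies (a and b)) and d) implies (a or not not (b implies not b))): α-rule — add not not ((c implies (a and b)) and d), not (a or not not (b implies not b)).
not not ((c implies (a and b)) and d): drop double negation, giving ((c implies (a and b)) and d).
not (a or not not (b implies not b)): α-rule — add not a, not not not (b implies not b).
((c implies (a and b)) and d): α-rule — add (c implies (a and b)), d.
not not not (b implies not b): drop double negation, giving not (b implies not b).
not (b implies not b): α-rule — add b, not not b.
(c implies (a and b)): β-rule — branch into not c  //  (a and b).
  branch 1 (add not c):
    ○ open, literals {a=F, b=T, c=F, d=T}.
  branch 2 (add (a and b)):
    (a and b): α-rule — add a, b.
    × closes — contains both a and not a.
1 branch closed, 1 open.
Each open branch fixes some atoms; the unmentioned ones are free. Counting distinct full assignments: branch {a=F, b=T, c=F, d=T} (none free) contributes 1 new. Total: 1.

1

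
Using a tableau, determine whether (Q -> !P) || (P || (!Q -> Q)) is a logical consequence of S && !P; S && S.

Initial set: {(S && !P); (S && S); !((Q -> !P) || (P || (!Q -> Q)))}.
(S && !P): α-rule — add S, !P.
(S && S): α-rule — add S, S.
!((Q -> !P) || (P || (!Q -> Q))): α-rule — add !(Q -> !P), !(P || (!Q -> Q)).
!(Q -> !P): α-rule — add Q, !!P.
× closes — contains both P and !P.
All 1 branch closes.
Every branch closed, so the premises entail the conclusion.

Yes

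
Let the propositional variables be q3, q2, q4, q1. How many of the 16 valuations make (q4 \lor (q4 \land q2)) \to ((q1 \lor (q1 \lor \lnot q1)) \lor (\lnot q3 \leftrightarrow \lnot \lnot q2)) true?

Initial set: {((q4 \lor (q4 \land q2)) \to ((q1 \lor (q1 \lor \lnot q1)) \lor (\lnot q3 \leftrightarrow \lnot \lnot q2)))}.
((q4 \lor (q4 \land q2)) \to ((q1 \lor (q1 \lor \lnot q1)) \lor (\lnot q3 \leftrightarrow \lnot \lnot q2))): β-rule — branch into \lnot (q4 \lor (q4 \land q2))  //  ((q1 \lor (q1 \lor \lnot q1)) \lor (\lnot q3 \leftrightarrow \lnot \lnot q2)).
  branch 1 (add \lnot (q4 \lor (q4 \land q2))):
    \lnot (q4 \lor (q4 \land q2)): α-rule — add \lnot q4, \lnot (q4 \land q2).
    \lnot (q4 \land q2): β-rule — branch into \lnot q4  //  \lnot q2.
      branch 1.1 (add \lnot q4):
        ○ open, literals {q4=false}.
      branch 1.2 (add \lnot q2):
        ○ open, literals {q2=false, q4=false}.
  branch 2 (add ((q1 \lor (q1 \lor \lnot q1)) \lor (\lnot q3 \leftrightarrow \lnot \lnot q2))):
    ((q1 \lor (q1 \lor \lnot q1)) \lor (\lnot q3 \leftrightarrow \lnot \lnot q2)): β-rule — branch into (q1 \lor (q1 \lor \lnot q1))  //  (\lnot q3 \leftrightarrow \lnot \lnot q2).
      branch 2.1 (add (q1 \lor (q1 \lor \lnot q1))):
        (q1 \lor (q1 \lor \lnot q1)): β-rule — branch into q1  //  (q1 \lor \lnot q1).
          branch 2.1.1 (add q1):
            ○ open, literals {q1=true}.
          branch 2.1.2 (add (q1 \lor \lnot q1)):
            (q1 \lor \lnot q1): β-rule — branch into q1  //  \lnot q1.
              branch 2.1.2.1 (add q1):
                ○ open, literals {q1=true}.
              branch 2.1.2.2 (add \lnot q1):
                ○ open, literals {q1=false}.
      branch 2.2 (add (\lnot q3 \leftrightarrow \lnot \lnot q2)):
        (\lnot q3 \leftrightarrow \lnot \lnot q2): β-rule — branch into \lnot q3, \lnot \lnot q2  //  \lnot \lnot q3, \lnot \lnot \lnot q2.
          branch 2.2.1 (add \lnot q3, \lnot \lnot q2):
            \lnot \lnot q2: drop double negation, giving q2.
            ○ open, literals {q2=true, q3=false}.
          branch 2.2.2 (add \lnot \lnot q3, \lnot \lnot \lnot q2):
            \lnot \lnot \lnot q2: drop double negation, giving \lnot q2.
            ○ open, literals {q2=false, q3=true}.
0 branches closed, 7 open.
Each open branch fixes some atoms; the unmentioned ones are free. Counting distinct full assignments: branch {q4=false} (q3, q2, q1) contributes 8 new; branch {q2=false, q4=false} (q3, q1) contributes 0 new; branch {q1=true} (q3, q2, q4) contributes 4 new; branch {q1=true} (q3, q2, q4) contributes 0 new; branch {q1=false} (q3, q2, q4) contributes 4 new; branch {q2=true, q3=false} (q4, q1) contributes 0 new; branch {q2=false, q3=true} (q4, q1) contributes 0 new. Total: 16.

16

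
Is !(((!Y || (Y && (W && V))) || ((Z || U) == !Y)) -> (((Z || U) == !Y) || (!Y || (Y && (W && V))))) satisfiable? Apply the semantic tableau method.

Unsatisfiable

Initial set: {!(((!Y || (Y && (W && V))) || ((Z || U) == !Y)) -> (((Z || U) == !Y) || (!Y || (Y && (W && V)))))}.
!(((!Y || (Y && (W && V))) || ((Z || U) == !Y)) -> (((Z || U) == !Y) || (!Y || (Y && (W && V))))): α-rule — add ((!Y || (Y && (W && V))) || ((Z || U) == !Y)), !(((Z || U) == !Y) || (!Y || (Y && (W && V)))).
!(((Z || U) == !Y) || (!Y || (Y && (W && V)))): α-rule — add !((Z || U) == !Y), !(!Y || (Y && (W && V))).
!(!Y || (Y && (W && V))): α-rule — add !!Y, !(Y && (W && V)).
((!Y || (Y && (W && V))) || ((Z || U) == !Y)): β-rule — branch into (!Y || (Y && (W && V)))  //  ((Z || U) == !Y).
  branch 1 (add (!Y || (Y && (W && V)))):
    !((Z || U) == !Y): β-rule — branch into (Z || U), !!Y  //  !(Z || U), !Y.
      branch 1.1 (add (Z || U), !!Y):
        !(Y && (W && V)): β-rule — branch into !Y  //  !(W && V).
          branch 1.1.1 (add !Y):
            × closes — contains both Y and !Y.
          branch 1.1.2 (add !(W && V)):
            (!Y || (Y && (W && V))): β-rule — branch into !Y  //  (Y && (W && V)).
              branch 1.1.2.1 (add !Y):
                × closes — contains both Y and !Y.
              branch 1.1.2.2 (add (Y && (W && V))):
                (Y && (W && V)): α-rule — add Y, (W && V).
                (W && V): α-rule — add W, V.
                (Z || U): β-rule — branch into Z  //  U.
                  branch 1.1.2.2.1 (add Z):
                    !(W && V): β-rule — branch into !W  //  !V.
                      branch 1.1.2.2.1.1 (add !W):
                        × closes — contains both W and !W.
                      branch 1.1.2.2.1.2 (add !V):
                        × closes — contains both V and !V.
                  branch 1.1.2.2.2 (add U):
                    !(W && V): β-rule — branch into !W  //  !V.
                      branch 1.1.2.2.2.1 (add !W):
                        × closes — contains both W and !W.
                      branch 1.1.2.2.2.2 (add !V):
                        × closes — contains both V and !V.
      branch 1.2 (add !(Z || U), !Y):
        × closes — contains both Y and !Y.
  branch 2 (add ((Z || U) == !Y)):
    !((Z || U) == !Y): β-rule — branch into (Z || U), !!Y  //  !(Z || U), !Y.
      branch 2.1 (add (Z || U), !!Y):
        !(Y && (W && V)): β-rule — branch into !Y  //  !(W && V).
          branch 2.1.1 (add !Y):
            × closes — contains both Y and !Y.
          branch 2.1.2 (add !(W && V)):
            ((Z || U) == !Y): β-rule — branch into (Z || U), !Y  //  !(Z || U), !!Y.
              branch 2.1.2.1 (add (Z || U), !Y):
                × closes — contains both Y and !Y.
              branch 2.1.2.2 (add !(Z || U), !!Y):
                !(Z || U): α-rule — add !Z, !U.
                (Z || U): β-rule — branch into Z  //  U.
                  branch 2.1.2.2.1 (add Z):
                    × closes — contains both Z and !Z.
                  branch 2.1.2.2.2 (add U):
                    × closes — contains both U and !U.
      branch 2.2 (add !(Z || U), !Y):
        × closes — contains both Y and !Y.
All 12 branches close.
Every branch closed; the formula is unsatisfiable.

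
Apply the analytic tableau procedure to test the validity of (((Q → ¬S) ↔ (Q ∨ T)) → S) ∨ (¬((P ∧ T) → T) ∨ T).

Not valid

Assume the negation and expand:
Initial set: {F ((((Q → ¬S) ↔ (Q ∨ T)) → S) ∨ (¬((P ∧ T) → T) ∨ T))}.
F ((((Q → ¬S) ↔ (Q ∨ T)) → S) ∨ (¬((P ∧ T) → T) ∨ T)): α-rule — add F (((Q → ¬S) ↔ (Q ∨ T)) → S), F (¬((P ∧ T) → T) ∨ T).
F (((Q → ¬S) ↔ (Q ∨ T)) → S): α-rule — add T ((Q → ¬S) ↔ (Q ∨ T)), F S.
F (¬((P ∧ T) → T) ∨ T): α-rule — add F ¬((P ∧ T) → T), F T.
T ((Q → ¬S) ↔ (Q ∨ T)): β-rule — branch into T (Q → ¬S), T (Q ∨ T)  //  F (Q → ¬S), F (Q ∨ T).
  branch 1 (add T (Q → ¬S), T (Q ∨ T)):
    F ¬((P ∧ T) → T): β-rule — branch into F (P ∧ T)  //  T T.
      branch 1.1 (add F (P ∧ T)):
        T (Q → ¬S): β-rule — branch into F Q  //  T ¬S.
          branch 1.1.1 (add F Q):
            T (Q ∨ T): β-rule — branch into T Q  //  T T.
              branch 1.1.1.1 (add T Q):
                × closes — contains both Q and ¬Q.
              branch 1.1.1.2 (add T T):
                × closes — contains both T and ¬T.
          branch 1.1.2 (add T ¬S):
            T (Q ∨ T): β-rule — branch into T Q  //  T T.
              branch 1.1.2.1 (add T Q):
                F (P ∧ T): β-rule — branch into F P  //  F T.
                  branch 1.1.2.1.1 (add F P):
                    ○ open, literals {P=F, Q=T, S=F, T=F}.
                  branch 1.1.2.1.2 (add F T):
                    ○ open, literals {Q=T, S=F, T=F}.
              branch 1.1.2.2 (add T T):
                × closes — contains both T and ¬T.
      branch 1.2 (add T T):
        × closes — contains both T and ¬T.
  branch 2 (add F (Q → ¬S), F (Q ∨ T)):
    F (Q → ¬S): α-rule — add T Q, F ¬S.
    × closes — contains both S and ¬S.
5 branches closed, 2 open.
An open branch gives a countermodel: P=F, Q=T, S=F, T=F (unmentioned atoms arbitrary); under it the original formula is false.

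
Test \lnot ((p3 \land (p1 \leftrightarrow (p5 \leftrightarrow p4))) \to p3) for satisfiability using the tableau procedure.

Unsatisfiable

Initial set: {T \lnot ((p3 \land (p1 \leftrightarrow (p5 \leftrightarrow p4))) \to p3)}.
T \lnot ((p3 \land (p1 \leftrightarrow (p5 \leftrightarrow p4))) \to p3): α-rule — add T (p3 \land (p1 \leftrightarrow (p5 \leftrightarrow p4))), F p3.
T (p3 \land (p1 \leftrightarrow (p5 \leftrightarrow p4))): α-rule — add T p3, T (p1 \leftrightarrow (p5 \leftrightarrow p4)).
× closes — contains both p3 and \lnot p3.
All 1 branch closes.
Every branch closed; the formula is unsatisfiable.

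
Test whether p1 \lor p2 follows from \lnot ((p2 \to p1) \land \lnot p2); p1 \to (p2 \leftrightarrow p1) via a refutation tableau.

Initial set: {\lnot ((p2 \to p1) \land \lnot p2); (p1 \to (p2 \leftrightarrow p1)); \lnot (p1 \lor p2)}.
\lnot (p1 \lor p2): α-rule — add \lnot p1, \lnot p2.
\lnot ((p2 \to p1) \land \lnot p2): β-rule — branch into \lnot (p2 \to p1)  //  \lnot \lnot p2.
  branch 1 (add \lnot (p2 \to p1)):
    \lnot (p2 \to p1): α-rule — add p2, \lnot p1.
    × closes — contains both p2 and \lnot p2.
  branch 2 (add \lnot \lnot p2):
    × closes — contains both p2 and \lnot p2.
All 2 branches close.
Every branch closed, so the premises entail the conclusion.

Yes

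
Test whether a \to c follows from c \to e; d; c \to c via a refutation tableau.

Initial set: {(c \to e); d; (c \to c); \lnot (a \to c)}.
\lnot (a \to c): α-rule — add a, \lnot c.
(c \to e): β-rule — branch into \lnot c  //  e.
  branch 1 (add \lnot c):
    (c \to c): β-rule — branch into \lnot c  //  c.
      branch 1.1 (add \lnot c):
        ○ open, literals {a=T, c=F, d=T}.
      branch 1.2 (add c):
        × closes — contains both c and \lnot c.
  branch 2 (add e):
    (c \to c): β-rule — branch into \lnot c  //  c.
      branch 2.1 (add \lnot c):
        ○ open, literals {a=T, c=F, d=T, e=T}.
      branch 2.2 (add c):
        × closes — contains both c and \lnot c.
2 branches closed, 2 open.
An open branch gives a countermodel: a=T, c=F, d=T (unmentioned atoms arbitrary); the premises hold there but the conclusion fails.

No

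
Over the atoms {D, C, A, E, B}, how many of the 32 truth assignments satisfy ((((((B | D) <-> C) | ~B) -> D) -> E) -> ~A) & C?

10

Initial set: {T (((((((B | D) <-> C) | ~B) -> D) -> E) -> ~A) & C)}.
T (((((((B | D) <-> C) | ~B) -> D) -> E) -> ~A) & C): α-rule — add T ((((((B | D) <-> C) | ~B) -> D) -> E) -> ~A), T C.
T ((((((B | D) <-> C) | ~B) -> D) -> E) -> ~A): β-rule — branch into F (((((B | D) <-> C) | ~B) -> D) -> E)  //  T ~A.
  branch 1 (add F (((((B | D) <-> C) | ~B) -> D) -> E)):
    F (((((B | D) <-> C) | ~B) -> D) -> E): α-rule — add T ((((B | D) <-> C) | ~B) -> D), F E.
    T ((((B | D) <-> C) | ~B) -> D): β-rule — branch into F (((B | D) <-> C) | ~B)  //  T D.
      branch 1.1 (add F (((B | D) <-> C) | ~B)):
        F (((B | D) <-> C) | ~B): α-rule — add F ((B | D) <-> C), F ~B.
        F ((B | D) <-> C): β-rule — branch into T (B | D), F C  //  F (B | D), T C.
          branch 1.1.1 (add T (B | D), F C):
            × closes — contains both C and ~C.
          branch 1.1.2 (add F (B | D), T C):
            F (B | D): α-rule — add F B, F D.
            × closes — contains both B and ~B.
      branch 1.2 (add T D):
        ○ open, literals {C=true, D=true, E=false}.
  branch 2 (add T ~A):
    ○ open, literals {A=false, C=true}.
2 branches closed, 2 open.
Each open branch fixes some atoms; the unmentioned ones are free. Counting distinct full assignments: branch {C=true, D=true, E=false} (A, B) contributes 4 new; branch {A=false, C=true} (D, E, B) contributes 6 new. Total: 10.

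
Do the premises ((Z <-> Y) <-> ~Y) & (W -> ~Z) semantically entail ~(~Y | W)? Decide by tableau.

Initial set: {T (((Z <-> Y) <-> ~Y) & (W -> ~Z)); F ~(~Y | W)}.
T (((Z <-> Y) <-> ~Y) & (W -> ~Z)): α-rule — add T ((Z <-> Y) <-> ~Y), T (W -> ~Z).
F ~(~Y | W): β-rule — branch into T ~Y  //  T W.
  branch 1 (add T ~Y):
    T ((Z <-> Y) <-> ~Y): β-rule — branch into T (Z <-> Y), T ~Y  //  F (Z <-> Y), F ~Y.
      branch 1.1 (add T (Z <-> Y), T ~Y):
        T (W -> ~Z): β-rule — branch into F W  //  T ~Z.
          branch 1.1.1 (add F W):
            T (Z <-> Y): β-rule — branch into T Z, T Y  //  F Z, F Y.
              branch 1.1.1.1 (add T Z, T Y):
                × closes — contains both Y and ~Y.
              branch 1.1.1.2 (add F Z, F Y):
                ○ open, literals {W=F, Y=F, Z=F}.
          branch 1.1.2 (add T ~Z):
            T (Z <-> Y): β-rule — branch into T Z, T Y  //  F Z, F Y.
              branch 1.1.2.1 (add T Z, T Y):
                × closes — contains both Z and ~Z.
              branch 1.1.2.2 (add F Z, F Y):
                ○ open, literals {Y=F, Z=F}.
      branch 1.2 (add F (Z <-> Y), F ~Y):
        × closes — contains both Y and ~Y.
  branch 2 (add T W):
    T ((Z <-> Y) <-> ~Y): β-rule — branch into T (Z <-> Y), T ~Y  //  F (Z <-> Y), F ~Y.
      branch 2.1 (add T (Z <-> Y), T ~Y):
        T (W -> ~Z): β-rule — branch into F W  //  T ~Z.
          branch 2.1.1 (add F W):
            × closes — contains both W and ~W.
          branch 2.1.2 (add T ~Z):
            T (Z <-> Y): β-rule — branch into T Z, T Y  //  F Z, F Y.
              branch 2.1.2.1 (add T Z, T Y):
                × closes — contains both Z and ~Z.
              branch 2.1.2.2 (add F Z, F Y):
                ○ open, literals {W=T, Y=F, Z=F}.
      branch 2.2 (add F (Z <-> Y), F ~Y):
        T (W -> ~Z): β-rule — branch into F W  //  T ~Z.
          branch 2.2.1 (add F W):
            × closes — contains both W and ~W.
          branch 2.2.2 (add T ~Z):
            F (Z <-> Y): β-rule — branch into T Z, F Y  //  F Z, T Y.
              branch 2.2.2.1 (add T Z, F Y):
                × closes — contains both Z and ~Z.
              branch 2.2.2.2 (add F Z, T Y):
                ○ open, literals {W=T, Y=T, Z=F}.
7 branches closed, 4 open.
An open branch gives a countermodel: W=F, Y=F, Z=F (unmentioned atoms arbitrary); the premises hold there but the conclusion fails.

No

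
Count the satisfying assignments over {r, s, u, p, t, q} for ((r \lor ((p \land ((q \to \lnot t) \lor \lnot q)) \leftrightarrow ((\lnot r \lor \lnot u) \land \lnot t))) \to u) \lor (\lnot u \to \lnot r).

48

Initial set: {(((r \lor ((p \land ((q \to \lnot t) \lor \lnot q)) \leftrightarrow ((\lnot r \lor \lnot u) \land \lnot t))) \to u) \lor (\lnot u \to \lnot r))}.
(((r \lor ((p \land ((q \to \lnot t) \lor \lnot q)) \leftrightarrow ((\lnot r \lor \lnot u) \land \lnot t))) \to u) \lor (\lnot u \to \lnot r)): β-rule — branch into ((r \lor ((p \land ((q \to \lnot t) \lor \lnot q)) \leftrightarrow ((\lnot r \lor \lnot u) \land \lnot t))) \to u)  //  (\lnot u \to \lnot r).
  branch 1 (add ((r \lor ((p \land ((q \to \lnot t) \lor \lnot q)) \leftrightarrow ((\lnot r \lor \lnot u) \land \lnot t))) \to u)):
    ((r \lor ((p \land ((q \to \lnot t) \lor \lnot q)) \leftrightarrow ((\lnot r \lor \lnot u) \land \lnot t))) \to u): β-rule — branch into \lnot (r \lor ((p \land ((q \to \lnot t) \lor \lnot q)) \leftrightarrow ((\lnot r \lor \lnot u) \land \lnot t)))  //  u.
      branch 1.1 (add \lnot (r \lor ((p \land ((q \to \lnot t) \lor \lnot q)) \leftrightarrow ((\lnot r \lor \lnot u) \land \lnot t)))):
        \lnot (r \lor ((p \land ((q \to \lnot t) \lor \lnot q)) \leftrightarrow ((\lnot r \lor \lnot u) \land \lnot t))): α-rule — add \lnot r, \lnot ((p \land ((q \to \lnot t) \lor \lnot q)) \leftrightarrow ((\lnot r \lor \lnot u) \land \lnot t)).
        \lnot ((p \land ((q \to \lnot t) \lor \lnot q)) \leftrightarrow ((\lnot r \lor \lnot u) \land \lnot t)): β-rule — branch into (p \land ((q \to \lnot t) \lor \lnot q)), \lnot ((\lnot r \lor \lnot u) \land \lnot t)  //  \lnot (p \land ((q \to \lnot t) \lor \lnot q)), ((\lnot r \lor \lnot u) \land \lnot t).
          branch 1.1.1 (add (p \land ((q \to \lnot t) \lor \lnot q)), \lnot ((\lnot r \lor \lnot u) \land \lnot t)):
            (p \land ((q \to \lnot t) \lor \lnot q)): α-rule — add p, ((q \to \lnot t) \lor \lnot q).
            \lnot ((\lnot r \lor \lnot u) \land \lnot t): β-rule — branch into \lnot (\lnot r \lor \lnot u)  //  \lnot \lnot t.
              branch 1.1.1.1 (add \lnot (\lnot r \lor \lnot u)):
                \lnot (\lnot r \lor \lnot u): α-rule — add \lnot \lnot r, \lnot \lnot u.
                × closes — contains both r and \lnot r.
              branch 1.1.1.2 (add \lnot \lnot t):
                ((q \to \lnot t) \lor \lnot q): β-rule — branch into (q \to \lnot t)  //  \lnot q.
                  branch 1.1.1.2.1 (add (q \to \lnot t)):
                    (q \to \lnot t): β-rule — branch into \lnot q  //  \lnot t.
                      branch 1.1.1.2.1.1 (add \lnot q):
                        ○ open, literals {p=true, q=false, r=false, t=true}.
                      branch 1.1.1.2.1.2 (add \lnot t):
                        × closes — contains both t and \lnot t.
                  branch 1.1.1.2.2 (add \lnot q):
                    ○ open, literals {p=true, q=false, r=false, t=true}.
          branch 1.1.2 (add \lnot (p \land ((q \to \lnot t) \lor \lnot q)), ((\lnot r \lor \lnot u) \land \lnot t)):
            ((\lnot r \lor \lnot u) \land \lnot t): α-rule — add (\lnot r \lor \lnot u), \lnot t.
            \lnot (p \land ((q \to \lnot t) \lor \lnot q)): β-rule — branch into \lnot p  //  \lnot ((q \to \lnot t) \lor \lnot q).
              branch 1.1.2.1 (add \lnot p):
                (\lnot r \lor \lnot u): β-rule — branch into \lnot r  //  \lnot u.
                  branch 1.1.2.1.1 (add \lnot r):
                    ○ open, literals {p=false, r=false, t=false}.
                  branch 1.1.2.1.2 (add \lnot u):
                    ○ open, literals {p=false, r=false, t=false, u=false}.
              branch 1.1.2.2 (add \lnot ((q \to \lnot t) \lor \lnot q)):
                \lnot ((q \to \lnot t) \lor \lnot q): α-rule — add \lnot (q \to \lnot t), \lnot \lnot q.
                \lnot (q \to \lnot t): α-rule — add q, \lnot \lnot t.
                × closes — contains both t and \lnot t.
      branch 1.2 (add u):
        ○ open, literals {u=true}.
  branch 2 (add (\lnot u \to \lnot r)):
    (\lnot u \to \lnot r): β-rule — branch into \lnot \lnot u  //  \lnot r.
      branch 2.1 (add \lnot \lnot u):
        ○ open, literals {u=true}.
      branch 2.2 (add \lnot r):
        ○ open, literals {r=false}.
3 branches closed, 7 open.
Each open branch fixes some atoms; the unmentioned ones are free. Counting distinct full assignments: branch {p=true, q=false, r=false, t=true} (s, u) contributes 4 new; branch {p=true, q=false, r=false, t=true} (s, u) contributes 0 new; branch {p=false, r=false, t=false} (s, u, q) contributes 8 new; branch {p=false, r=false, t=false, u=false} (s, q) contributes 0 new; branch {u=true} (r, s, p, t, q) contributes 26 new; branch {u=true} (r, s, p, t, q) contributes 0 new; branch {r=false} (s, u, p, t, q) contributes 10 new. Total: 48.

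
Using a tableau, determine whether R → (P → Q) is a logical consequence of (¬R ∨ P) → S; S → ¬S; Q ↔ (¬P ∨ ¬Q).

Yes

Initial set: {((¬R ∨ P) → S); (S → ¬S); (Q ↔ (¬P ∨ ¬Q)); ¬(R → (P → Q))}.
¬(R → (P → Q)): α-rule — add R, ¬(P → Q).
¬(P → Q): α-rule — add P, ¬Q.
((¬R ∨ P) → S): β-rule — branch into ¬(¬R ∨ P)  //  S.
  branch 1 (add ¬(¬R ∨ P)):
    ¬(¬R ∨ P): α-rule — add ¬¬R, ¬P.
    × closes — contains both P and ¬P.
  branch 2 (add S):
    (S → ¬S): β-rule — branch into ¬S  //  ¬S.
      branch 2.1 (add ¬S):
        × closes — contains both S and ¬S.
      branch 2.2 (add ¬S):
        × closes — contains both S and ¬S.
All 3 branches close.
Every branch closed, so the premises entail the conclusion.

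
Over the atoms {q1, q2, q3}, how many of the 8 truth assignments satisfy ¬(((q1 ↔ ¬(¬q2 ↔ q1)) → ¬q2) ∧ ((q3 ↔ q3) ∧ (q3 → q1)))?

Initial set: {¬(((q1 ↔ ¬(¬q2 ↔ q1)) → ¬q2) ∧ ((q3 ↔ q3) ∧ (q3 → q1)))}.
¬(((q1 ↔ ¬(¬q2 ↔ q1)) → ¬q2) ∧ ((q3 ↔ q3) ∧ (q3 → q1))): β-rule — branch into ¬((q1 ↔ ¬(¬q2 ↔ q1)) → ¬q2)  //  ¬((q3 ↔ q3) ∧ (q3 → q1)).
  branch 1 (add ¬((q1 ↔ ¬(¬q2 ↔ q1)) → ¬q2)):
    ¬((q1 ↔ ¬(¬q2 ↔ q1)) → ¬q2): α-rule — add (q1 ↔ ¬(¬q2 ↔ q1)), ¬¬q2.
    (q1 ↔ ¬(¬q2 ↔ q1)): β-rule — branch into q1, ¬(¬q2 ↔ q1)  //  ¬q1, ¬¬(¬q2 ↔ q1).
      branch 1.1 (add q1, ¬(¬q2 ↔ q1)):
        ¬(¬q2 ↔ q1): β-rule — branch into ¬q2, ¬q1  //  ¬¬q2, q1.
          branch 1.1.1 (add ¬q2, ¬q1):
            × closes — contains both q2 and ¬q2.
          branch 1.1.2 (add ¬¬q2, q1):
            ○ open, literals {q1=1, q2=1}.
      branch 1.2 (add ¬q1, ¬¬(¬q2 ↔ q1)):
        ¬¬(¬q2 ↔ q1): β-rule — branch into ¬q2, q1  //  ¬¬q2, ¬q1.
          branch 1.2.1 (add ¬q2, q1):
            × closes — contains both q2 and ¬q2.
          branch 1.2.2 (add ¬¬q2, ¬q1):
            ○ open, literals {q1=0, q2=1}.
  branch 2 (add ¬((q3 ↔ q3) ∧ (q3 → q1))):
    ¬((q3 ↔ q3) ∧ (q3 → q1)): β-rule — branch into ¬(q3 ↔ q3)  //  ¬(q3 → q1).
      branch 2.1 (add ¬(q3 ↔ q3)):
        ¬(q3 ↔ q3): β-rule — branch into q3, ¬q3  //  ¬q3, q3.
          branch 2.1.1 (add q3, ¬q3):
            × closes — contains both q3 and ¬q3.
          branch 2.1.2 (add ¬q3, q3):
            × closes — contains both q3 and ¬q3.
      branch 2.2 (add ¬(q3 → q1)):
        ¬(q3 → q1): α-rule — add q3, ¬q1.
        ○ open, literals {q1=0, q3=1}.
4 branches closed, 3 open.
Each open branch fixes some atoms; the unmentioned ones are free. Counting distinct full assignments: branch {q1=1, q2=1} (q3) contributes 2 new; branch {q1=0, q2=1} (q3) contributes 2 new; branch {q1=0, q3=1} (q2) contributes 1 new. Total: 5.

5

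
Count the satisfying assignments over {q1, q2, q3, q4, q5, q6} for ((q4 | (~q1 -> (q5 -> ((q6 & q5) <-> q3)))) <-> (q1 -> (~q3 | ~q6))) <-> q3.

24

Initial set: {(((q4 | (~q1 -> (q5 -> ((q6 & q5) <-> q3)))) <-> (q1 -> (~q3 | ~q6))) <-> q3)}.
(((q4 | (~q1 -> (q5 -> ((q6 & q5) <-> q3)))) <-> (q1 -> (~q3 | ~q6))) <-> q3): β-rule — branch into ((q4 | (~q1 -> (q5 -> ((q6 & q5) <-> q3)))) <-> (q1 -> (~q3 | ~q6))), q3  //  ~((q4 | (~q1 -> (q5 -> ((q6 & q5) <-> q3)))) <-> (q1 -> (~q3 | ~q6))), ~q3.
  branch 1 (add ((q4 | (~q1 -> (q5 -> ((q6 & q5) <-> q3)))) <-> (q1 -> (~q3 | ~q6))), q3):
    ((q4 | (~q1 -> (q5 -> ((q6 & q5) <-> q3)))) <-> (q1 -> (~q3 | ~q6))): β-rule — branch into (q4 | (~q1 -> (q5 -> ((q6 & q5) <-> q3)))), (q1 -> (~q3 | ~q6))  //  ~(q4 | (~q1 -> (q5 -> ((q6 & q5) <-> q3)))), ~(q1 -> (~q3 | ~q6)).
      branch 1.1 (add (q4 | (~q1 -> (q5 -> ((q6 & q5) <-> q3)))), (q1 -> (~q3 | ~q6))):
        (q4 | (~q1 -> (q5 -> ((q6 & q5) <-> q3)))): β-rule — branch into q4  //  (~q1 -> (q5 -> ((q6 & q5) <-> q3))).
          branch 1.1.1 (add q4):
            (q1 -> (~q3 | ~q6)): β-rule — branch into ~q1  //  (~q3 | ~q6).
              branch 1.1.1.1 (add ~q1):
                ○ open, literals {q1=F, q3=T, q4=T}.
              branch 1.1.1.2 (add (~q3 | ~q6)):
                (~q3 | ~q6): β-rule — branch into ~q3  //  ~q6.
                  branch 1.1.1.2.1 (add ~q3):
                    × closes — contains both q3 and ~q3.
                  branch 1.1.1.2.2 (add ~q6):
                    ○ open, literals {q3=T, q4=T, q6=F}.
          branch 1.1.2 (add (~q1 -> (q5 -> ((q6 & q5) <-> q3)))):
            (q1 -> (~q3 | ~q6)): β-rule — branch into ~q1  //  (~q3 | ~q6).
              branch 1.1.2.1 (add ~q1):
                (~q1 -> (q5 -> ((q6 & q5) <-> q3))): β-rule — branch into ~~q1  //  (q5 -> ((q6 & q5) <-> q3)).
                  branch 1.1.2.1.1 (add ~~q1):
                    × closes — contains both q1 and ~q1.
                  branch 1.1.2.1.2 (add (q5 -> ((q6 & q5) <-> q3))):
                    (q5 -> ((q6 & q5) <-> q3)): β-rule — branch into ~q5  //  ((q6 & q5) <-> q3).
                      branch 1.1.2.1.2.1 (add ~q5):
                        ○ open, literals {q1=F, q3=T, q5=F}.
                      branch 1.1.2.1.2.2 (add ((q6 & q5) <-> q3)):
                        ((q6 & q5) <-> q3): β-rule — branch into (q6 & q5), q3  //  ~(q6 & q5), ~q3.
                          branch 1.1.2.1.2.2.1 (add (q6 & q5), q3):
                            (q6 & q5): α-rule — add q6, q5.
                            ○ open, literals {q1=F, q3=T, q5=T, q6=T}.
                          branch 1.1.2.1.2.2.2 (add ~(q6 & q5), ~q3):
                            × closes — contains both q3 and ~q3.
              branch 1.1.2.2 (add (~q3 | ~q6)):
                (~q1 -> (q5 -> ((q6 & q5) <-> q3))): β-rule — branch into ~~q1  //  (q5 -> ((q6 & q5) <-> q3)).
                  branch 1.1.2.2.1 (add ~~q1):
                    (~q3 | ~q6): β-rule — branch into ~q3  //  ~q6.
                      branch 1.1.2.2.1.1 (add ~q3):
                        × closes — contains both q3 and ~q3.
                      branch 1.1.2.2.1.2 (add ~q6):
                        ○ open, literals {q1=T, q3=T, q6=F}.
                  branch 1.1.2.2.2 (add (q5 -> ((q6 & q5) <-> q3))):
                    (~q3 | ~q6): β-rule — branch into ~q3  //  ~q6.
                      branch 1.1.2.2.2.1 (add ~q3):
                        × closes — contains both q3 and ~q3.
                      branch 1.1.2.2.2.2 (add ~q6):
                        (q5 -> ((q6 & q5) <-> q3)): β-rule — branch into ~q5  //  ((q6 & q5) <-> q3).
                          branch 1.1.2.2.2.2.1 (add ~q5):
                            ○ open, literals {q3=T, q5=F, q6=F}.
                          branch 1.1.2.2.2.2.2 (add ((q6 & q5) <-> q3)):
                            ((q6 & q5) <-> q3): β-rule — branch into (q6 & q5), q3  //  ~(q6 & q5), ~q3.
                              branch 1.1.2.2.2.2.2.1 (add (q6 & q5), q3):
                                (q6 & q5): α-rule — add q6, q5.
                                × closes — contains both q6 and ~q6.
                              branch 1.1.2.2.2.2.2.2 (add ~(q6 & q5), ~q3):
                                × closes — contains both q3 and ~q3.
      branch 1.2 (add ~(q4 | (~q1 -> (q5 -> ((q6 & q5) <-> q3)))), ~(q1 -> (~q3 | ~q6))):
        ~(q4 | (~q1 -> (q5 -> ((q6 & q5) <-> q3)))): α-rule — add ~q4, ~(~q1 -> (q5 -> ((q6 & q5) <-> q3))).
        ~(q1 -> (~q3 | ~q6)): α-rule — add q1, ~(~q3 | ~q6).
        ~(~q1 -> (q5 -> ((q6 & q5) <-> q3))): α-rule — add ~q1, ~(q5 -> ((q6 & q5) <-> q3)).
        × closes — contains both q1 and ~q1.
  branch 2 (add ~((q4 | (~q1 -> (q5 -> ((q6 & q5) <-> q3)))) <-> (q1 -> (~q3 | ~q6))), ~q3):
    ~((q4 | (~q1 -> (q5 -> ((q6 & q5) <-> q3)))) <-> (q1 -> (~q3 | ~q6))): β-rule — branch into (q4 | (~q1 -> (q5 -> ((q6 & q5) <-> q3)))), ~(q1 -> (~q3 | ~q6))  //  ~(q4 | (~q1 -> (q5 -> ((q6 & q5) <-> q3)))), (q1 -> (~q3 | ~q6)).
      branch 2.1 (add (q4 | (~q1 -> (q5 -> ((q6 & q5) <-> q3)))), ~(q1 -> (~q3 | ~q6))):
        ~(q1 -> (~q3 | ~q6)): α-rule — add q1, ~(~q3 | ~q6).
        ~(~q3 | ~q6): α-rule — add ~~q3, ~~q6.
        × closes — contains both q3 and ~q3.
      branch 2.2 (add ~(q4 | (~q1 -> (q5 -> ((q6 & q5) <-> q3)))), (q1 -> (~q3 | ~q6))):
        ~(q4 | (~q1 -> (q5 -> ((q6 & q5) <-> q3)))): α-rule — add ~q4, ~(~q1 -> (q5 -> ((q6 & q5) <-> q3))).
        ~(~q1 -> (q5 -> ((q6 & q5) <-> q3))): α-rule — add ~q1, ~(q5 -> ((q6 & q5) <-> q3)).
        ~(q5 -> ((q6 & q5) <-> q3)): α-rule — add q5, ~((q6 & q5) <-> q3).
        (q1 -> (~q3 | ~q6)): β-rule — branch into ~q1  //  (~q3 | ~q6).
          branch 2.2.1 (add ~q1):
            ~((q6 & q5) <-> q3): β-rule — branch into (q6 & q5), ~q3  //  ~(q6 & q5), q3.
              branch 2.2.1.1 (add (q6 & q5), ~q3):
                (q6 & q5): α-rule — add q6, q5.
                ○ open, literals {q1=F, q3=F, q4=F, q5=T, q6=T}.
              branch 2.2.1.2 (add ~(q6 & q5), q3):
                × closes — contains both q3 and ~q3.
          branch 2.2.2 (add (~q3 | ~q6)):
            ~((q6 & q5) <-> q3): β-rule — branch into (q6 & q5), ~q3  //  ~(q6 & q5), q3.
              branch 2.2.2.1 (add (q6 & q5), ~q3):
                (q6 & q5): α-rule — add q6, q5.
                (~q3 | ~q6): β-rule — branch into ~q3  //  ~q6.
                  branch 2.2.2.1.1 (add ~q3):
                    ○ open, literals {q1=F, q3=F, q4=F, q5=T, q6=T}.
                  branch 2.2.2.1.2 (add ~q6):
                    × closes — contains both q6 and ~q6.
              branch 2.2.2.2 (add ~(q6 & q5), q3):
                × closes — contains both q3 and ~q3.
12 branches closed, 8 open.
Each open branch fixes some atoms; the unmentioned ones are free. Counting distinct full assignments: branch {q1=F, q3=T, q4=T} (q2, q5, q6) contributes 8 new; branch {q3=T, q4=T, q6=F} (q1, q2, q5) contributes 4 new; branch {q1=F, q3=T, q5=F} (q2, q4, q6) contributes 4 new; branch {q1=F, q3=T, q5=T, q6=T} (q2, q4) contributes 2 new; branch {q1=T, q3=T, q6=F} (q2, q4, q5) contributes 4 new; branch {q3=T, q5=F, q6=F} (q1, q2, q4) contributes 0 new; branch {q1=F, q3=F, q4=F, q5=T, q6=T} (q2) contributes 2 new; branch {q1=F, q3=F, q4=F, q5=T, q6=T} (q2) contributes 0 new. Total: 24.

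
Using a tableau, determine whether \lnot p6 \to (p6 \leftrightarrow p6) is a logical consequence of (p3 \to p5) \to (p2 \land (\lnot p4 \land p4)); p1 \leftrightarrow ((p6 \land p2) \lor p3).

Initial set: {((p3 \to p5) \to (p2 \land (\lnot p4 \land p4))); (p1 \leftrightarrow ((p6 \land p2) \lor p3)); \lnot (\lnot p6 \to (p6 \leftrightarrow p6))}.
\lnot (\lnot p6 \to (p6 \leftrightarrow p6)): α-rule — add \lnot p6, \lnot (p6 \leftrightarrow p6).
((p3 \to p5) \to (p2 \land (\lnot p4 \land p4))): β-rule — branch into \lnot (p3 \to p5)  //  (p2 \land (\lnot p4 \land p4)).
  branch 1 (add \lnot (p3 \to p5)):
    \lnot (p3 \to p5): α-rule — add p3, \lnot p5.
    (p1 \leftrightarrow ((p6 \land p2) \lor p3)): β-rule — branch into p1, ((p6 \land p2) \lor p3)  //  \lnot p1, \lnot ((p6 \land p2) \lor p3).
      branch 1.1 (add p1, ((p6 \land p2) \lor p3)):
        \lnot (p6 \leftrightarrow p6): β-rule — branch into p6, \lnot p6  //  \lnot p6, p6.
          branch 1.1.1 (add p6, \lnot p6):
            × closes — contains both p6 and \lnot p6.
          branch 1.1.2 (add \lnot p6, p6):
            × closes — contains both p6 and \lnot p6.
      branch 1.2 (add \lnot p1, \lnot ((p6 \land p2) \lor p3)):
        \lnot ((p6 \land p2) \lor p3): α-rule — add \lnot (p6 \land p2), \lnot p3.
        × closes — contains both p3 and \lnot p3.
  branch 2 (add (p2 \land (\lnot p4 \land p4))):
    (p2 \land (\lnot p4 \land p4)): α-rule — add p2, (\lnot p4 \land p4).
    (\lnot p4 \land p4): α-rule — add \lnot p4, p4.
    × closes — contains both p4 and \lnot p4.
All 4 branches close.
Every branch closed, so the premises entail the conclusion.

Yes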